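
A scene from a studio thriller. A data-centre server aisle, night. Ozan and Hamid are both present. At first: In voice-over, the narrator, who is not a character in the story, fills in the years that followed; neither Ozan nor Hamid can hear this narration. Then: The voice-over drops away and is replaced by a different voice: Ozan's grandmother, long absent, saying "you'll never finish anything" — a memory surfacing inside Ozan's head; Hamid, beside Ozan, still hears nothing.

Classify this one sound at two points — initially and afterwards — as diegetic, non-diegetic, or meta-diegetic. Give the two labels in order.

non-diegetic, meta-diegetic

Initially: the external narrator addresses only the audience — outside the story world → non-diegetic.
Afterwards: the replacement voice is a memory inside Ozan's mind specifically → meta-diegetic.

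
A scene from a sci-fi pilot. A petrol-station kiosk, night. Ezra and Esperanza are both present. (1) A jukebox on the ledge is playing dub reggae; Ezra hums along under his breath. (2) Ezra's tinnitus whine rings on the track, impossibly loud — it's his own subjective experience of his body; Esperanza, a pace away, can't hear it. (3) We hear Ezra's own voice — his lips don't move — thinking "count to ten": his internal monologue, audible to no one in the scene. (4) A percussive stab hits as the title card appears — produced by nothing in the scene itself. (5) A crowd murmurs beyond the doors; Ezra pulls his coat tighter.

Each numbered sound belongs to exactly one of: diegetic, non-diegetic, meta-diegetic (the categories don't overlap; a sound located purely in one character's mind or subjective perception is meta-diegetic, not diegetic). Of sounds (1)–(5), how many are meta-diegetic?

(1) a jukebox is a physical source in the scene and Ezra reacts to it → diegetic.
(2) point-of-audition from inside Ezra's body; not a sound in the room → meta-diegetic.
Sound (3): internal monologue — inside Ezra's mind, not spoken into the scene, so meta-diegetic.
(4) it's a sound-design accent with no in-world source; no one in the scene can hear it → non-diegetic.
(5) a crowd is part of the location's real environment → diegetic.
Meta-diegetic: (2), (3) — that's 2.

2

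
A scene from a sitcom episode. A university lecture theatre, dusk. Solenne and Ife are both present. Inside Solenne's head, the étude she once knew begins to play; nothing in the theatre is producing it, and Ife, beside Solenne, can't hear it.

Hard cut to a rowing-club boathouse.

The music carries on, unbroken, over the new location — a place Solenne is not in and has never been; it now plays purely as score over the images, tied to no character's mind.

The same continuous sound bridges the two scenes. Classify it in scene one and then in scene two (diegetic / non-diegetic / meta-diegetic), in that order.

Scene one: the music exists only inside Solenne's mind; Ife can't hear it → meta-diegetic.
Scene two: it's detached from Solenne entirely and plays over unrelated images with no in-world source — conventional underscore → non-diegetic.

meta-diegetic, non-diegetic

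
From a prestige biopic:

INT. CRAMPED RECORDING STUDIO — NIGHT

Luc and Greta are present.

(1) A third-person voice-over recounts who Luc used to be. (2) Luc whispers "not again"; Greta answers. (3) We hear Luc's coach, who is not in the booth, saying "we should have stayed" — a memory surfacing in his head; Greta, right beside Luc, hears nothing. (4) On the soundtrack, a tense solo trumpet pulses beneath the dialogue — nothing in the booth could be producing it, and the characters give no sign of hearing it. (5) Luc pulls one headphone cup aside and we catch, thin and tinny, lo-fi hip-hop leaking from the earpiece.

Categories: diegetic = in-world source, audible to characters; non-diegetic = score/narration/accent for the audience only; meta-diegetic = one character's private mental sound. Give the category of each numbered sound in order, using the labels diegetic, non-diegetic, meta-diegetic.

non-diegetic, diegetic, meta-diegetic, non-diegetic, diegetic

Sound (1): external voice-over — not a character, not heard by anyone in the scene, so non-diegetic.
(2) is diegetic: on-screen dialogue — Luc speaks and Greta is there to hear.
Sound (3): the voice is a memory playing only inside Luc's mind; Greta can't hear it, so meta-diegetic.
(4) is non-diegetic: it has no source in the story world and no character can hear it — it's underscore.
(5) is diegetic: it's leaking from a physical pair of headphones in the scene.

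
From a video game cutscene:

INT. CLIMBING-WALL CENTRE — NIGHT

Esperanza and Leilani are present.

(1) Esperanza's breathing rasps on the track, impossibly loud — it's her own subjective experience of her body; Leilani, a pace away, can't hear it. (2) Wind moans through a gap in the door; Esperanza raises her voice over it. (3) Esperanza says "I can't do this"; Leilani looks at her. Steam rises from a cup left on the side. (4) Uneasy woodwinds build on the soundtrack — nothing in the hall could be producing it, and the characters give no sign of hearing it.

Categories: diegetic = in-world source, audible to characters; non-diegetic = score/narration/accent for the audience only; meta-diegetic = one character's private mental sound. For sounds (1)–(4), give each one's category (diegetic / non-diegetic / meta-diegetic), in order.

meta-diegetic, diegetic, diegetic, non-diegetic

(1) is meta-diegetic: point-of-audition from inside Esperanza's body; not a sound in the room.
Sound (2): it's the actual ambient sound of the location, so diegetic.
(3) is diegetic: Esperanza is a character speaking aloud in the scene.
Sound (4): nothing in the hall produces it and the characters don't hear it — pure soundtrack, so non-diegetic.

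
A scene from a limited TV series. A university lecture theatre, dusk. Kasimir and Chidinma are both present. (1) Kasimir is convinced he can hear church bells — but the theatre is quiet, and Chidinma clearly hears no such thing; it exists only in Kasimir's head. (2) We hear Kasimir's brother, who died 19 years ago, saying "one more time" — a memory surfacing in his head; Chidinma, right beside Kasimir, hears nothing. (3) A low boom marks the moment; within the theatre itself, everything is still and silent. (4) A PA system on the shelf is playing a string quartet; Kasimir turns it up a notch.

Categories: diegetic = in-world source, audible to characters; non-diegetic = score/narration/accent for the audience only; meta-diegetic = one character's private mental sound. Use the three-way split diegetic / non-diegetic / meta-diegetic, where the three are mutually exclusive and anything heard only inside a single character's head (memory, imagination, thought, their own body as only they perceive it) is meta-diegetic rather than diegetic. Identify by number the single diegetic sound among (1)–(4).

4

(1) the sound is imagined by Kasimir; nothing in the story world is producing it and Chidinma can't hear it → meta-diegetic.
(2) is meta-diegetic: the voice is a memory playing only inside Kasimir's mind; Chidinma can't hear it.
(3) nothing in the scene produces it; it's an accent added for the audience → non-diegetic.
(4) is diegetic: a PA system is a physical source in the scene and Kasimir reacts to it.
Only (4) is diegetic.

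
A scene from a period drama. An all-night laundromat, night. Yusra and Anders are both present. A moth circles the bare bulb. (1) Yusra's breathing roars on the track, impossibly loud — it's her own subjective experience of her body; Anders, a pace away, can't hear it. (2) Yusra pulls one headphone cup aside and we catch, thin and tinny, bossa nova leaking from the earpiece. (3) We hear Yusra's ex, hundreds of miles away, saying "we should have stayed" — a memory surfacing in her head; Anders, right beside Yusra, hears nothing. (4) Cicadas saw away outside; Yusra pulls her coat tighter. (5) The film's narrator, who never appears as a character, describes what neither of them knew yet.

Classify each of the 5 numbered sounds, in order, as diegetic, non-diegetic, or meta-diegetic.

meta-diegetic, diegetic, meta-diegetic, diegetic, non-diegetic

(1) is meta-diegetic: it's Yusra's internal bodily sensation rendered as sound; only Yusra 'hears' it.
Sound (2): it's leaking from a physical pair of headphones in the scene, so diegetic.
Sound (3): a remembered line, private to Yusra — not present in the room, not audible to Anders, so meta-diegetic.
(4) ambient/room sound belonging to the story's physical space → diegetic.
(5) commentary laid over the scene from outside the fiction → non-diegetic.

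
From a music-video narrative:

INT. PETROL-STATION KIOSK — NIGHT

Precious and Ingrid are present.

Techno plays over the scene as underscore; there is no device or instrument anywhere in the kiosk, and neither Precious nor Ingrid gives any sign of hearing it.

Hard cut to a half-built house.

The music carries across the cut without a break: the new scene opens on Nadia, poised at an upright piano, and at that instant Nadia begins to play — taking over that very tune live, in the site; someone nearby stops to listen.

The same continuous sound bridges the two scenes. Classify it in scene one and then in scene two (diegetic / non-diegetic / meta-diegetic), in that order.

Scene one: there's no in-world source anywhere and no character hears it — underscore for the audience only → non-diegetic.
Scene two: from the moment Nadia starts playing, the tune is being performed on an upright piano inside the story world and another character hears it → diegetic.

non-diegetic, diegetic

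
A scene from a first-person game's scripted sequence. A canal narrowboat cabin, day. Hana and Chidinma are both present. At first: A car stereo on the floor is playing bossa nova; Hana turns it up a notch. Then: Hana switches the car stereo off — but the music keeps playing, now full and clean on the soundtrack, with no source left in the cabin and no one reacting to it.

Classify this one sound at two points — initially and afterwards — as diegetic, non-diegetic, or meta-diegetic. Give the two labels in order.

diegetic, non-diegetic

Initially: a car stereo is a real in-scene source and Hana reacts to it → diegetic.
Afterwards: there is no longer any in-world source and no one can hear it — it has become underscore → non-diegetic.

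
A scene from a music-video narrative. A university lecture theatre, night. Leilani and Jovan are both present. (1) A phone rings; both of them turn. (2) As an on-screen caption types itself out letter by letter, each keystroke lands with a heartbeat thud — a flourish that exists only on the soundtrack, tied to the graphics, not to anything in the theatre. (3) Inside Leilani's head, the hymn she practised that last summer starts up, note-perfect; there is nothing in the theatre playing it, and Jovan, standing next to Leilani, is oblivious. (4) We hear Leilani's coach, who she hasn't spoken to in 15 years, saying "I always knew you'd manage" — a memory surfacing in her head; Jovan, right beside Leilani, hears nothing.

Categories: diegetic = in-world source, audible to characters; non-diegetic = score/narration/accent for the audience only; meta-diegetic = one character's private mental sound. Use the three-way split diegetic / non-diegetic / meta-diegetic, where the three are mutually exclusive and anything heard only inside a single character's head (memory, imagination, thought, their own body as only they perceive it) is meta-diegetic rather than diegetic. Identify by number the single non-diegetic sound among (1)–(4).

2

(1) is diegetic: the sound comes from a phone physically present in the location.
(2) sound married to a title/caption — outside the diegesis by definition → non-diegetic.
(3) remembered music, private to Leilani — Jovan is oblivious because it isn't in the room → meta-diegetic.
(4) the voice is a memory playing only inside Leilani's mind; Jovan can't hear it → meta-diegetic.
Only (2) is non-diegetic.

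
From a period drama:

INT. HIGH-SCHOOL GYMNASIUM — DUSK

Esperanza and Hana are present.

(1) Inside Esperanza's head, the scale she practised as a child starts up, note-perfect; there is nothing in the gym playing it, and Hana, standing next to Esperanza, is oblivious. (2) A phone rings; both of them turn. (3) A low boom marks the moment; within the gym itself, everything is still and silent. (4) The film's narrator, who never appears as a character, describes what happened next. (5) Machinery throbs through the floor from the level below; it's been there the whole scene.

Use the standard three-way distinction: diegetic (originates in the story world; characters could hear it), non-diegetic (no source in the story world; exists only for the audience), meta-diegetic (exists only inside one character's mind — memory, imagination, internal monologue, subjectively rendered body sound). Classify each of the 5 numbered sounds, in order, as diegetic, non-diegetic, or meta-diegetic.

(1) it lives in Esperanza's subjectivity, not in the gym → meta-diegetic.
Sound (2): an in-world source (a phone); characters could hear it, so diegetic.
Sound (3): an editorial stinger — it belongs to the cut, not the story world, so non-diegetic.
Sound (4): commentary laid over the scene from outside the fiction, so non-diegetic.
Sound (5): it's the actual ambient sound of the location, so diegetic.

meta-diegetic, diegetic, non-diegetic, non-diegetic, diegetic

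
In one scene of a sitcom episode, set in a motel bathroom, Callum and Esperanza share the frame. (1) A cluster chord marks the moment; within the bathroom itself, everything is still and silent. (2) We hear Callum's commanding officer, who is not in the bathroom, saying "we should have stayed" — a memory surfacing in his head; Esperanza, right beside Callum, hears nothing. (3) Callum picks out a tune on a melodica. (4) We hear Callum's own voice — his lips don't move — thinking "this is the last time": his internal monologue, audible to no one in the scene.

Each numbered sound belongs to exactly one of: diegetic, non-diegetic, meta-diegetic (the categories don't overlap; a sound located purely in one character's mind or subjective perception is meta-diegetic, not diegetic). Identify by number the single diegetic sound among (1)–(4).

3

(1) is non-diegetic: it's a sound-design accent with no in-world source; no one in the scene can hear it.
Sound (2): a remembered line, private to Callum — not present in the room, not audible to Esperanza, so meta-diegetic.
Sound (3): the instrument and the performer are both in the scene, so diegetic.
(4) is meta-diegetic: it's Callum's unspoken thought, heard only by the audience via his subjectivity.
Only (3) is diegetic.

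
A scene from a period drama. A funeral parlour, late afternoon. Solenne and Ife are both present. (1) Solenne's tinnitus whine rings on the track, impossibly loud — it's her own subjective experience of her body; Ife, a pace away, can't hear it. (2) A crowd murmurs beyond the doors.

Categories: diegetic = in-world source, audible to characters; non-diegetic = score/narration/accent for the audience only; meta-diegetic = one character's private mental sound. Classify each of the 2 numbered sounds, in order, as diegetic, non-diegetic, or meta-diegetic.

(1) is meta-diegetic: a subjective body sound — Solenne's private perception, inaudible to Ife.
(2) is diegetic: a crowd is part of the location's real environment.

meta-diegetic, diegetic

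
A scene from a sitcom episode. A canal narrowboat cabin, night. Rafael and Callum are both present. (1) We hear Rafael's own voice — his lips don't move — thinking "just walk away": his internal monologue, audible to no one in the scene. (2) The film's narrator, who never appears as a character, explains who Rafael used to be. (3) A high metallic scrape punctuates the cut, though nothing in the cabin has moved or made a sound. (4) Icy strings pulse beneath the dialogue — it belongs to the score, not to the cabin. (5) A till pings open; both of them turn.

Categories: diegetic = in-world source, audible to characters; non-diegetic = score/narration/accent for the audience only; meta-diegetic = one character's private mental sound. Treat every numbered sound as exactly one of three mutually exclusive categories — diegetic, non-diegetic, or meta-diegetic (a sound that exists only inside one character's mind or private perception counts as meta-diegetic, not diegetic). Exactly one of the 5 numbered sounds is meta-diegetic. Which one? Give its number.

1

(1) is meta-diegetic: Rafael's thought-voice: a private mental sound no other character can hear.
(2) commentary laid over the scene from outside the fiction → non-diegetic.
(3) is non-diegetic: nothing in the scene produces it; it's an accent added for the audience.
(4) is non-diegetic: score with no on-screen or off-screen source; it exists for the audience alone.
(5) is diegetic: the sound comes from a till physically present in the location.
Only (1) is meta-diegetic.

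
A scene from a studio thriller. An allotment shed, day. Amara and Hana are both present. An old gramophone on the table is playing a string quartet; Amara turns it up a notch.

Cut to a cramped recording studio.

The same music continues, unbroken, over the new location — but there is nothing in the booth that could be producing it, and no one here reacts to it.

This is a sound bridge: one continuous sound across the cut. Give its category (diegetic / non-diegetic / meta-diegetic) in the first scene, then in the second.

diegetic, non-diegetic

Scene one: an old gramophone is an on-screen source and Amara reacts to it → diegetic.
Scene two: there is no source in the booth and no one hears it — it's now underscore → non-diegetic.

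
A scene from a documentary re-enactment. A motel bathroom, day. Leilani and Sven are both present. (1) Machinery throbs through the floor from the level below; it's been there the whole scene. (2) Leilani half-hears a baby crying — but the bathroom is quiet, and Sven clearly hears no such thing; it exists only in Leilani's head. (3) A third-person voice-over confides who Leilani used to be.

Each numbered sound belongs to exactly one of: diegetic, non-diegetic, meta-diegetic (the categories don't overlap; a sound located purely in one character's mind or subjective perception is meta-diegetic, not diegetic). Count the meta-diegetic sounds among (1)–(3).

Sound (1): machinery is part of the location's real environment, so diegetic.
(2) Leilani alone 'hears' it — an imagined sound, not present in the space → meta-diegetic.
(3) is non-diegetic: the narrator exists outside the story world, addressing only the audience.
Meta-diegetic: (2) — that's 1.

1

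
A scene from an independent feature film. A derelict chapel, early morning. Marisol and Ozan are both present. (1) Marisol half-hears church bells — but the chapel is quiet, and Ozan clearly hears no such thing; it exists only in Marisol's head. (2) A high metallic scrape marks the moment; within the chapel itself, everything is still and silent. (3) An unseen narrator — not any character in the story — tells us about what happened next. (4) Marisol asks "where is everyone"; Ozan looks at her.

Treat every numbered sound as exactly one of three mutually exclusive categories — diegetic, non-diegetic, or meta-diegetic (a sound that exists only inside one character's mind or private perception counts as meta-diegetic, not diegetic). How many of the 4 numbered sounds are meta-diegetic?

1

(1) the sound is imagined by Marisol; nothing in the story world is producing it and Ozan can't hear it → meta-diegetic.
Sound (2): nothing in the scene produces it; it's an accent added for the audience, so non-diegetic.
(3) external voice-over — not a character, not heard by anyone in the scene → non-diegetic.
Sound (4): Marisol is a character speaking aloud in the scene, so diegetic.
Meta-diegetic: (1) — that's 1.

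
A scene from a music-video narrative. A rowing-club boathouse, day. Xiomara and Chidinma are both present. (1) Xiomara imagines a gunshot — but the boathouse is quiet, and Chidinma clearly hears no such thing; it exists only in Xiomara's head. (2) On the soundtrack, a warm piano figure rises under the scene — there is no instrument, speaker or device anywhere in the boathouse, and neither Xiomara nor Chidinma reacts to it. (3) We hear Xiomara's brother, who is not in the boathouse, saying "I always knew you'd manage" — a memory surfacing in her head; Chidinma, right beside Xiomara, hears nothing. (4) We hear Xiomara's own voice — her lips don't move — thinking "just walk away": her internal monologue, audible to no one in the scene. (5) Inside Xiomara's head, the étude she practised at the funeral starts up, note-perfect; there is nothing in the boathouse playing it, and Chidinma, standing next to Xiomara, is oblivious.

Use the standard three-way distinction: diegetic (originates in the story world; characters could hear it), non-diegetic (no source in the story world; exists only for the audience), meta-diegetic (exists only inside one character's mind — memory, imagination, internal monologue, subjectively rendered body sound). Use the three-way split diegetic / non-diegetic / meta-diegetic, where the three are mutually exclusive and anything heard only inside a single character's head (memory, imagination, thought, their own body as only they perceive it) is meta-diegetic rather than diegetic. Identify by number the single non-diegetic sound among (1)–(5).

2

(1) the sound is imagined by Xiomara; nothing in the story world is producing it and Chidinma can't hear it → meta-diegetic.
Sound (2): score with no on-screen or off-screen source; it exists for the audience alone, so non-diegetic.
(3) is meta-diegetic: the voice is a memory playing only inside Xiomara's mind; Chidinma can't hear it.
(4) is meta-diegetic: internal monologue — inside Xiomara's mind, not spoken into the scene.
(5) it lives in Xiomara's subjectivity, not in the boathouse → meta-diegetic.
Only (2) is non-diegetic.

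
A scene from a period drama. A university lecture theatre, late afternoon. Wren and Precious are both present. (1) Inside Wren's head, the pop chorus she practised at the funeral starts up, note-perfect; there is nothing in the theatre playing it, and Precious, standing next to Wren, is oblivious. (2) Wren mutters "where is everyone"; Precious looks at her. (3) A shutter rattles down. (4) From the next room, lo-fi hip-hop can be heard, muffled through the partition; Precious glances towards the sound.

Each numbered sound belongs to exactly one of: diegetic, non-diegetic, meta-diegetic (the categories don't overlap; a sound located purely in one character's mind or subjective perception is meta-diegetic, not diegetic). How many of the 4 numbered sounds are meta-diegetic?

Sound (1): the music is a memory playing inside Wren's mind alone; no real-world source, Precious can't hear it, so meta-diegetic.
(2) is diegetic: spoken by a character present in the story world.
(3) is diegetic: a shutter is a real object/event in the scene's world.
(4) is diegetic: it's coming from the next room — a location within the story world — and Precious reacts.
Meta-diegetic: (1) — that's 1.

1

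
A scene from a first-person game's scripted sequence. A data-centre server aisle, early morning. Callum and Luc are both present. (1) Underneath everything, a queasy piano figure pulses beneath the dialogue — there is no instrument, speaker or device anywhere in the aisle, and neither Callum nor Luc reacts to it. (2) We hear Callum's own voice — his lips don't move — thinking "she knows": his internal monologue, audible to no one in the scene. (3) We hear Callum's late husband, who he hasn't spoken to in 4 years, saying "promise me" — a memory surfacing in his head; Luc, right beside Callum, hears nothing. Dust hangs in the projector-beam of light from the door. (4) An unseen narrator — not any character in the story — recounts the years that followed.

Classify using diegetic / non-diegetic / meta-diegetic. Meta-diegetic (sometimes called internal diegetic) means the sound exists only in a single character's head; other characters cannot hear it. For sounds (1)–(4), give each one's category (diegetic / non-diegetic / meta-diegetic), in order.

non-diegetic, meta-diegetic, meta-diegetic, non-diegetic

(1) is non-diegetic: nothing in the aisle produces it and the characters don't hear it — pure soundtrack.
Sound (2): it's Callum's unspoken thought, heard only by the audience via his subjectivity, so meta-diegetic.
(3) it's Callum's recollection rendered as sound; the other character can't hear it → meta-diegetic.
Sound (4): the narrator exists outside the story world, addressing only the audience, so non-diegetic.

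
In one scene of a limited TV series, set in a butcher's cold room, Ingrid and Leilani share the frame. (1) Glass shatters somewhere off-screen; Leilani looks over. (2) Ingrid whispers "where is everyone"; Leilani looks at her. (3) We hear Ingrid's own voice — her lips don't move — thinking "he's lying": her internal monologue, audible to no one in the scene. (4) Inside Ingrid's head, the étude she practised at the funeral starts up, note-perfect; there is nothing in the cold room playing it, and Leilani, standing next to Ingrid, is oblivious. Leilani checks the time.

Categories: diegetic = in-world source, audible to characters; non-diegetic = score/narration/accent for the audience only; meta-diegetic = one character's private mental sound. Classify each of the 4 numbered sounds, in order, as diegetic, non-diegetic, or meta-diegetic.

(1) is diegetic: glass is a real object/event in the scene's world.
Sound (2): on-screen dialogue — Ingrid speaks and Leilani is there to hear, so diegetic.
(3) internal monologue — inside Ingrid's mind, not spoken into the scene → meta-diegetic.
(4) is meta-diegetic: the music is a memory playing inside Ingrid's mind alone; no real-world source, Leilani can't hear it.

diegetic, diegetic, meta-diegetic, meta-diegetic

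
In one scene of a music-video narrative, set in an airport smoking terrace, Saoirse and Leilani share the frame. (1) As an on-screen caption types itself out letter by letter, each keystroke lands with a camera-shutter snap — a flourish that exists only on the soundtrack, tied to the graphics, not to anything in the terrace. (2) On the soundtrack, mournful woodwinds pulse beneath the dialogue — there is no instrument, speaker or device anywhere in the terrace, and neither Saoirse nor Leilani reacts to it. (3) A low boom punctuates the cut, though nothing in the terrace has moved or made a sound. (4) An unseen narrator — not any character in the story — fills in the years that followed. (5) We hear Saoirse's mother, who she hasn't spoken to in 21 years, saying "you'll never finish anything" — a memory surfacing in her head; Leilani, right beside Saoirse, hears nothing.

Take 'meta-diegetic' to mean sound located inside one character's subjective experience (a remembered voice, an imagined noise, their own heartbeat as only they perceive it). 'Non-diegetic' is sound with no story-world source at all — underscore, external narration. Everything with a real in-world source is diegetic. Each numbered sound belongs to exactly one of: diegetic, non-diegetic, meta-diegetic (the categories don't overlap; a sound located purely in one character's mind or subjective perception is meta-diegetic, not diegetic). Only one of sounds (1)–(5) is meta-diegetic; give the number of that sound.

(1) sound married to a title/caption — outside the diegesis by definition → non-diegetic.
(2) nothing in the terrace produces it and the characters don't hear it — pure soundtrack → non-diegetic.
Sound (3): it's a sound-design accent with no in-world source; no one in the scene can hear it, so non-diegetic.
Sound (4): the narrator exists outside the story world, addressing only the audience, so non-diegetic.
(5) a remembered line, private to Saoirse — not present in the room, not audible to Leilani → meta-diegetic.
Only (5) is meta-diegetic.

5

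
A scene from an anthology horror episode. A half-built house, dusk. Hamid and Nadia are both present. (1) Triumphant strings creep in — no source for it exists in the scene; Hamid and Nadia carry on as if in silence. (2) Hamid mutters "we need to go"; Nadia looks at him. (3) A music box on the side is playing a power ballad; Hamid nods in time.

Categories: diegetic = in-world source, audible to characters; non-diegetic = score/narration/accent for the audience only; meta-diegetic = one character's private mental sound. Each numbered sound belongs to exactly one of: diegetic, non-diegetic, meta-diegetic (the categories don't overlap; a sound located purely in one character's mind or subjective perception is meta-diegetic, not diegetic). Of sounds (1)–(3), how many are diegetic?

(1) is non-diegetic: score with no on-screen or off-screen source; it exists for the audience alone.
(2) is diegetic: on-screen dialogue — Hamid speaks and Nadia is there to hear.
Sound (3): the music comes from an on-screen device that Hamid responds to, so diegetic.
So 2 of the 3 are diegetic: (2), (3).

2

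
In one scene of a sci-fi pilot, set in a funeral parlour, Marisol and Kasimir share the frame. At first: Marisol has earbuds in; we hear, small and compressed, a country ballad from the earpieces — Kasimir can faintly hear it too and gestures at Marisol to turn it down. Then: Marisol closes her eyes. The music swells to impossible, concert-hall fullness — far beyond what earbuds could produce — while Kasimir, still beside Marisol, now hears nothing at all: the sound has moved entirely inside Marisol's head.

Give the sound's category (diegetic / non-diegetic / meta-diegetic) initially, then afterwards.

Initially: the earbuds are a physical source both characters can hear → diegetic.
Afterwards: the music now exists only as Marisol's subjective experience; Kasimir can no longer hear it → meta-diegetic.

diegetic, meta-diegetic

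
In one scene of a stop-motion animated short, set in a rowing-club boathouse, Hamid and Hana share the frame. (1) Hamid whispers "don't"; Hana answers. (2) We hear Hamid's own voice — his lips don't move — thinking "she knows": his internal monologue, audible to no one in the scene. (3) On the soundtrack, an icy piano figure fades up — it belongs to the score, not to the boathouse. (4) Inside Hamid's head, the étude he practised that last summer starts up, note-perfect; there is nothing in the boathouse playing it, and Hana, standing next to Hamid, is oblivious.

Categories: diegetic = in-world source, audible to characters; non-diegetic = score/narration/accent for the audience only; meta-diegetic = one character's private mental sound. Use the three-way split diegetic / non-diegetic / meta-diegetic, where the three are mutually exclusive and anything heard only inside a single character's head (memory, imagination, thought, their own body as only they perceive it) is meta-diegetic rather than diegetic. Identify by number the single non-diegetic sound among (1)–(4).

3

(1) is diegetic: spoken by a character present in the story world.
(2) internal monologue — inside Hamid's mind, not spoken into the scene → meta-diegetic.
(3) nothing in the boathouse produces it and the characters don't hear it — pure soundtrack → non-diegetic.
(4) is meta-diegetic: the music is a memory playing inside Hamid's mind alone; no real-world source, Hana can't hear it.
Only (3) is non-diegetic.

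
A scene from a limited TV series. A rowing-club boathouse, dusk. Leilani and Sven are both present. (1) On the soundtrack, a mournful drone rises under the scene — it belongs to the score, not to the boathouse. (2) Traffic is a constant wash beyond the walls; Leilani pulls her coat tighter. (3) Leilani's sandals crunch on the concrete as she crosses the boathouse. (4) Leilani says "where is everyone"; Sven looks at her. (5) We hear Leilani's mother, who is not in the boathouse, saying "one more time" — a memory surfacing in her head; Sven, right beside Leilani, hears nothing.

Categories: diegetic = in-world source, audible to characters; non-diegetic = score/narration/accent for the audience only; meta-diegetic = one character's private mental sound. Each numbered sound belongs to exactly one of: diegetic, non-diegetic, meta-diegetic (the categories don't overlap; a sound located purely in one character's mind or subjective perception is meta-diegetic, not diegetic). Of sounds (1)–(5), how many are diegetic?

3

(1) score with no on-screen or off-screen source; it exists for the audience alone → non-diegetic.
(2) it's the actual ambient sound of the location → diegetic.
(3) it's the physical sound of Leilani moving in the space → diegetic.
(4) spoken by a character present in the story world → diegetic.
(5) a remembered line, private to Leilani — not present in the room, not audible to Sven → meta-diegetic.
So 3 of the 5 are diegetic: (2), (3), (4).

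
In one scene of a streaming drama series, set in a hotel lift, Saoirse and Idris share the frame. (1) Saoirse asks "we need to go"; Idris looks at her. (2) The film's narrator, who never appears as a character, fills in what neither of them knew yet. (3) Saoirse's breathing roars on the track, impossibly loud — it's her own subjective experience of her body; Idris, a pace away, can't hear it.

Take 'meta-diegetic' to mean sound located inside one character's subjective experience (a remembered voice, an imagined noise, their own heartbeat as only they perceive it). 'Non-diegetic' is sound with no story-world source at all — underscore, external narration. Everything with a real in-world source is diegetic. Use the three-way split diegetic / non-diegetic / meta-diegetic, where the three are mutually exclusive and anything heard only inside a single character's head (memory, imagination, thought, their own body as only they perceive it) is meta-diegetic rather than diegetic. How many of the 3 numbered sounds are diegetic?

1

(1) is diegetic: on-screen dialogue — Saoirse speaks and Idris is there to hear.
(2) is non-diegetic: external voice-over — not a character, not heard by anyone in the scene.
(3) it's Saoirse's internal bodily sensation rendered as sound; only Saoirse 'hears' it → meta-diegetic.
Diegetic: (1) — that's 1.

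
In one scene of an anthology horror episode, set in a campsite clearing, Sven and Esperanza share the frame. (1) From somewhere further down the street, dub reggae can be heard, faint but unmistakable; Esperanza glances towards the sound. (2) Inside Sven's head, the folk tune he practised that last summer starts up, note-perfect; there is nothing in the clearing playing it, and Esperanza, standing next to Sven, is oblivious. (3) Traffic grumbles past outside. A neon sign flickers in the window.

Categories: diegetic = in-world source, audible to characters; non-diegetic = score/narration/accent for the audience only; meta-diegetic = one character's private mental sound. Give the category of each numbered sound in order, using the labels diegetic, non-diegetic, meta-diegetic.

Sound (1): off-screen diegetic: the source is out of frame but still in the story's space, so diegetic.
(2) it lives in Sven's subjectivity, not in the clearing → meta-diegetic.
(3) is diegetic: traffic is part of the location's real environment.

diegetic, meta-diegetic, diegetic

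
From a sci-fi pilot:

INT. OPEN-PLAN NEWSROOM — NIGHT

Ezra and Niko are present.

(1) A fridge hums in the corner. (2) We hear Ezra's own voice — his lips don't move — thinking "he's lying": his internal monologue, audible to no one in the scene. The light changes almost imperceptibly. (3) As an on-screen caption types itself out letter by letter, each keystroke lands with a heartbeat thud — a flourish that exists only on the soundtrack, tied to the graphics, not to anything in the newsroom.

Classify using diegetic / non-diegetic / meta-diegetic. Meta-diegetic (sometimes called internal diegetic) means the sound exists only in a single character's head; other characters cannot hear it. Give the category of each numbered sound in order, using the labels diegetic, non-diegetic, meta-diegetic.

diegetic, meta-diegetic, non-diegetic

Sound (1): ambient/room sound belonging to the story's physical space, so diegetic.
Sound (2): it's Ezra's unspoken thought, heard only by the audience via his subjectivity, so meta-diegetic.
(3) the caption isn't part of the story world, so neither is the sound tied to it → non-diegetic.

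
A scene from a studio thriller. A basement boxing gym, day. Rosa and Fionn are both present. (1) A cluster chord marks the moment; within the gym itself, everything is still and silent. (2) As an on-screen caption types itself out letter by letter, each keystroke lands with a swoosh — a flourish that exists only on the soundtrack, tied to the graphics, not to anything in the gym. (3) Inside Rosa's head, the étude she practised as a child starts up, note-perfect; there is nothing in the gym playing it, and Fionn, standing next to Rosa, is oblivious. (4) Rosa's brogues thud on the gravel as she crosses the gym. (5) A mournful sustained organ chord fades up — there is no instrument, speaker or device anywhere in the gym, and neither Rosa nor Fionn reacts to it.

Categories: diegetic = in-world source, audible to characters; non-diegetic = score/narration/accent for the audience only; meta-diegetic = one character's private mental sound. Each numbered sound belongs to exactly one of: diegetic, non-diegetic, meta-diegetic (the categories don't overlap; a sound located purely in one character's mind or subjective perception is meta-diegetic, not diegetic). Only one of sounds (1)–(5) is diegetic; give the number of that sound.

4

(1) nothing in the scene produces it; it's an accent added for the audience → non-diegetic.
Sound (2): sound married to a title/caption — outside the diegesis by definition, so non-diegetic.
(3) is meta-diegetic: remembered music, private to Rosa — Fionn is oblivious because it isn't in the room.
(4) it's the physical sound of Rosa moving in the space → diegetic.
(5) is non-diegetic: nothing in the gym produces it and the characters don't hear it — pure soundtrack.
Only (4) is diegetic.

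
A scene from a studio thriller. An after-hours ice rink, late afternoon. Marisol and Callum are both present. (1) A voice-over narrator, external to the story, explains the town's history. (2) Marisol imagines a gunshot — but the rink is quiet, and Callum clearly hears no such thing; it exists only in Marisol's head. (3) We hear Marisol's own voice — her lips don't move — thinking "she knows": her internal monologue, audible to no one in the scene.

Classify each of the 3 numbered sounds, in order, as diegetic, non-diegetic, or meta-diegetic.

non-diegetic, meta-diegetic, meta-diegetic

Sound (1): external voice-over — not a character, not heard by anyone in the scene, so non-diegetic.
Sound (2): Marisol alone 'hears' it — an imagined sound, not present in the space, so meta-diegetic.
(3) is meta-diegetic: Marisol's thought-voice: a private mental sound no other character can hear.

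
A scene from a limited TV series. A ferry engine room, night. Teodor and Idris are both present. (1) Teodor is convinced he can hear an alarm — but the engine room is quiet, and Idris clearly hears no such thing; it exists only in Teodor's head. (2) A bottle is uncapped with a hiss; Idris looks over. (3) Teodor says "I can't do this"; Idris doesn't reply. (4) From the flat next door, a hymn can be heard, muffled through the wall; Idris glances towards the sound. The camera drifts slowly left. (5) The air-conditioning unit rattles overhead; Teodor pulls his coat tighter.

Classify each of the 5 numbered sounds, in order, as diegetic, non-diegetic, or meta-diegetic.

Sound (1): subjective to Teodor: the engine room is silent and Idris hears nothing, so meta-diegetic.
(2) the sound comes from a bottle physically present in the location → diegetic.
(3) on-screen dialogue — Teodor speaks and Idris is there to hear → diegetic.
(4) the music has an off-screen but real-world source and a character hears it → diegetic.
(5) is diegetic: it's the actual ambient sound of the location.

meta-diegetic, diegetic, diegetic, diegetic, diegetic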